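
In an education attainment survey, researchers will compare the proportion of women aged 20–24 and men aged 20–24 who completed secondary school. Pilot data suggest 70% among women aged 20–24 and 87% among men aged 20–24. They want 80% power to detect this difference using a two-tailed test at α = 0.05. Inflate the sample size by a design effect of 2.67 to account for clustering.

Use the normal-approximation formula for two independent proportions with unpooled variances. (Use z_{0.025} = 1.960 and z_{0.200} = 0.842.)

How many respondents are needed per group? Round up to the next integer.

n = (z_{α/2} + z_β)² · [p₁(1−p₁) + p₂(1−p₂)] / (p₁ − p₂)²
  = (1.960 + 0.842)² · (0.70·0.30 + 0.87·0.13) / (-0.17)²
  = (2.802)² · (0.2100 + 0.1131) / 0.0289
  = 7.8512 · 0.3231 / 0.0289
  = 87.78
Design effect: 2.67 × 87.78 = 234.36.
Round up → n = 235 per group.

n = 235 per group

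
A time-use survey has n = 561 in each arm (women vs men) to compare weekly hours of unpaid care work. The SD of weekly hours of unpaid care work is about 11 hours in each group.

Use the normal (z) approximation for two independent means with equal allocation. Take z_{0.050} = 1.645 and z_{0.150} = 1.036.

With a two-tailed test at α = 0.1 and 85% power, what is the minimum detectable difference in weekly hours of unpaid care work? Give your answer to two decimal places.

δ = (z_{α/2} + z_β) · √((σ₁²+σ₂²)/n)
  = (1.645 + 1.036) · √(242/561)
  = 2.681 · √0.43137
  = 2.681 · 0.6568
  = 1.7609

Minimum detectable difference ≈ 1.76 hours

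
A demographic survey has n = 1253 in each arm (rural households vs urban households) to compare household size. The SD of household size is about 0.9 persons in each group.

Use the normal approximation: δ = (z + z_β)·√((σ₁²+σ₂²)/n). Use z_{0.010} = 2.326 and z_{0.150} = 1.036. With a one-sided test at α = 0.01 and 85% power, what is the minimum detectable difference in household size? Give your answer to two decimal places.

Minimum detectable difference ≈ 0.12 persons

δ = (z_α + z_β) · √((σ₁²+σ₂²)/n)
  = (2.326 + 1.036) · √(1.62/1253)
  = 3.362 · √0.00129
  = 3.362 · 0.0360
  = 0.1209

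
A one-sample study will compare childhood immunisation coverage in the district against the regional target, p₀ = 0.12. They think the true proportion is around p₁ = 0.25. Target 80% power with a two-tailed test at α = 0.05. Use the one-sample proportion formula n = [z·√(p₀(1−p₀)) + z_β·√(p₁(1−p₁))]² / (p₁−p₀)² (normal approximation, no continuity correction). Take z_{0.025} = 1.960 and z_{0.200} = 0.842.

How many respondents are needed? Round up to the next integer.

n = 60

n = [z_{α/2}·√(p₀q₀) + z_β·√(p₁q₁)]² / (p₁ − p₀)²
  = [1.960·√(0.12·0.88) + 0.842·√(0.25·0.75)]² / (0.13)²
  = [1.960·0.3250 + 0.842·0.4330]² / 0.0169
  = [1.0015]² / 0.0169
  = 59.35
Round up → n = 60.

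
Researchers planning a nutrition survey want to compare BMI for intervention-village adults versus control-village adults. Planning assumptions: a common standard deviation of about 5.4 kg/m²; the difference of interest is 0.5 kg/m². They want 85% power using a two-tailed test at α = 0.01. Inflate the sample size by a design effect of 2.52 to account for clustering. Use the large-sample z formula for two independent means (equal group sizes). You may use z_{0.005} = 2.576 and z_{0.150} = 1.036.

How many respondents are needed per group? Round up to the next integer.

n = (z_{α/2} + z_β)² · (σ₁² + σ₂²) / δ²
  = (2.576 + 1.036)² · (2·5.4² = 58.32) / 0.5²
  = 13.0465 · 58.32 / 0.25
  = 3043.50
Design effect: 2.52 × 3043.50 = 7669.61.
Round up → n = 7670 per group.

n = 7670 per group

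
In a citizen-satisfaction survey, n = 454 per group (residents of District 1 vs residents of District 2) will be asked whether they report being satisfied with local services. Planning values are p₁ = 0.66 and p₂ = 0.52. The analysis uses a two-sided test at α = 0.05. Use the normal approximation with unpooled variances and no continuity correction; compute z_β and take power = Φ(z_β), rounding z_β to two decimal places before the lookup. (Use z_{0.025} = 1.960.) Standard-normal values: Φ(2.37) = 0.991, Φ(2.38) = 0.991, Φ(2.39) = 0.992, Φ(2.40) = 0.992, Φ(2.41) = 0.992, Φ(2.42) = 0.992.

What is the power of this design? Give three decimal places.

Power ≈ 0.991

z_β = |p₁−p₂|·√(n/[p₁q₁+p₂q₂]) − z_{α/2}
    = 0.14 · √(454/0.4740) − 1.960
    = 0.14 · 30.9484 − 1.960
    = 4.3328 − 1.960 = 2.3728 → 2.37
Power = Φ(2.37) = 0.991.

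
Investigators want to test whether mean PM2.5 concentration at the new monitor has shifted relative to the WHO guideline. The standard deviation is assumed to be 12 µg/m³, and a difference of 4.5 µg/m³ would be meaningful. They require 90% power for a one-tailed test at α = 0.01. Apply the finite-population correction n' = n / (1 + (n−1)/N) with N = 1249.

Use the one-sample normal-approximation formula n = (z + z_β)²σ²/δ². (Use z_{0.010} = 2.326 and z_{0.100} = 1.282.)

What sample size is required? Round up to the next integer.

n = 87

n = (z_α + z_β)² · σ² / δ²
  = (2.326 + 1.282)² · 12² / 4.5²
  = 13.0177 · 144 / 20.25
  = 92.57
Finite-population correction (N = 1249): 92.57 / (1 + (92.57 − 1)/1249) = 86.25.
Round up → n = 87.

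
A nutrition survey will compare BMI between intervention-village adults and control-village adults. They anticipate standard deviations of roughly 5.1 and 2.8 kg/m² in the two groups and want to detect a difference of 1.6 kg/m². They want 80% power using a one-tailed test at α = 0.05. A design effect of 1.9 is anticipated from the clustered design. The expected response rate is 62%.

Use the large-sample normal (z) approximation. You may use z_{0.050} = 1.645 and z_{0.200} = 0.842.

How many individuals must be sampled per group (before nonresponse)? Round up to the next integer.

n = (z_α + z_β)² · (σ₁² + σ₂²) / δ²
  = (1.645 + 0.842)² · (5.1² + 2.8² = 33.85) / 1.6²
  = 6.1852 · 33.85 / 2.56
  = 81.78
Design effect: 1.9 × 81.78 = 155.39.
Adjust for 62% response: 155.39 / 0.62 = 250.63.
Round up → n = 251 per group.

n = 251 per group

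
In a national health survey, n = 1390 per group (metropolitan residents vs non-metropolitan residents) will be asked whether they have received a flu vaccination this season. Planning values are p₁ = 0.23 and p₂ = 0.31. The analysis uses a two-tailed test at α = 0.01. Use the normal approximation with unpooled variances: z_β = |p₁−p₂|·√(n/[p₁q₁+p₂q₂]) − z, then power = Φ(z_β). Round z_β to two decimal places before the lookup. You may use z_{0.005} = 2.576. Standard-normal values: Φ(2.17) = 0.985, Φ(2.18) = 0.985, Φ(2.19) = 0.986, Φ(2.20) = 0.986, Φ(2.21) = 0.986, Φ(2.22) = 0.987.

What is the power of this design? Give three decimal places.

z_β = |p₁−p₂|·√(n/[p₁q₁+p₂q₂]) − z_{α/2}
    = 0.08 · √(1390/0.3910) − 2.576
    = 0.08 · 59.6237 − 2.576
    = 4.7699 − 2.576 = 2.1939 → 2.19
Power = Φ(2.19) = 0.986.

Power ≈ 0.986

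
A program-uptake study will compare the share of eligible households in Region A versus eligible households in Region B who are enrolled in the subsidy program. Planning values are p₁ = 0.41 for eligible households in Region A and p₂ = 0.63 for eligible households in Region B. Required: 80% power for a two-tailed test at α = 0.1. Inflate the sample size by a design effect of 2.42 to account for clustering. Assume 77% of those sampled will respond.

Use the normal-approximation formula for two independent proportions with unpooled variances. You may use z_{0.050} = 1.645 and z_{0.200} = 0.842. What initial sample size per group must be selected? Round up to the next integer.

n = 191 per group

n = (z_{α/2} + z_β)² · [p₁(1−p₁) + p₂(1−p₂)] / (p₁ − p₂)²
  = (1.645 + 0.842)² · (0.41·0.59 + 0.63·0.37) / (-0.22)²
  = (2.487)² · (0.2419 + 0.2331) / 0.0484
  = 6.1852 · 0.4750 / 0.0484
  = 60.70
Design effect: 2.42 × 60.70 = 146.90.
Adjust for 77% response: 146.90 / 0.77 = 190.78.
Round up → n = 191 per group.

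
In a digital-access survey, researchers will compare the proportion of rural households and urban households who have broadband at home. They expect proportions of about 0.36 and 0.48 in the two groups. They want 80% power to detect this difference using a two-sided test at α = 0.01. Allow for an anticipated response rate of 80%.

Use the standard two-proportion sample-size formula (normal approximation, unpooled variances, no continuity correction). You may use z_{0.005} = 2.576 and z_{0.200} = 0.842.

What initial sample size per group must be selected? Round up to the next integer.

n = 487 per group

n = (z_{α/2} + z_β)² · [p₁(1−p₁) + p₂(1−p₂)] / (p₁ − p₂)²
  = (2.576 + 0.842)² · (0.36·0.64 + 0.48·0.52) / (-0.12)²
  = (3.418)² · (0.2304 + 0.2496) / 0.0144
  = 11.6827 · 0.4800 / 0.0144
  = 389.42
Adjust for 80% response: 389.42 / 0.80 = 486.78.
Round up → n = 487 per group.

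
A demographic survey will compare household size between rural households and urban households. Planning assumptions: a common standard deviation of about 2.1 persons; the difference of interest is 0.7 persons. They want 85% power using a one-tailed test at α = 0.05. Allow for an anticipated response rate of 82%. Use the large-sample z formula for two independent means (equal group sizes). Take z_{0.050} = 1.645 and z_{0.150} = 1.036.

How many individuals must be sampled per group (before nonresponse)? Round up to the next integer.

n = 158 per group

n = (z_α + z_β)² · (σ₁² + σ₂²) / δ²
  = (1.645 + 1.036)² · (2·2.1² = 8.82) / 0.7²
  = 7.1878 · 8.82 / 0.49
  = 129.38
Adjust for 82% response: 129.38 / 0.82 = 157.78.
Round up → n = 158 per group.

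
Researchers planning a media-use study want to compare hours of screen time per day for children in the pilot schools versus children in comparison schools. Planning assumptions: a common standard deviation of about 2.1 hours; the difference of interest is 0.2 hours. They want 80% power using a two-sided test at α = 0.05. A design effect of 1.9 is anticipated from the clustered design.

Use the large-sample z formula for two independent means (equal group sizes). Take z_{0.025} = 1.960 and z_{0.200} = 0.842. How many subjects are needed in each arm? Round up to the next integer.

n = (z_{α/2} + z_β)² · (σ₁² + σ₂²) / δ²
  = (1.960 + 0.842)² · (2·2.1² = 8.82) / 0.2²
  = 7.8512 · 8.82 / 0.04
  = 1731.19
Design effect: 1.9 × 1731.19 = 3289.26.
Round up → n = 3290 per group.

n = 3290 per group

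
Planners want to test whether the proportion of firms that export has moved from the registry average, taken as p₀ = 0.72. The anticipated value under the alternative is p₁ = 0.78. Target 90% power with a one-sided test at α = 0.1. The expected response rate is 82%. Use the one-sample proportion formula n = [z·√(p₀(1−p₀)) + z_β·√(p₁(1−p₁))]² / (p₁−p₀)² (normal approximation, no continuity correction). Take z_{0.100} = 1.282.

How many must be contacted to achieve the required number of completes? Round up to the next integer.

n = [z_α·√(p₀q₀) + z_β·√(p₁q₁)]² / (p₁ − p₀)²
  = [1.282·√(0.72·0.28) + 1.282·√(0.78·0.22)]² / (0.06)²
  = [1.282·0.4490 + 1.282·0.4142]² / 0.0036
  = [1.1067]² / 0.0036
  = 340.21
Adjust for 82% response: 340.21 / 0.82 = 414.89.
Round up → n = 415.

n = 415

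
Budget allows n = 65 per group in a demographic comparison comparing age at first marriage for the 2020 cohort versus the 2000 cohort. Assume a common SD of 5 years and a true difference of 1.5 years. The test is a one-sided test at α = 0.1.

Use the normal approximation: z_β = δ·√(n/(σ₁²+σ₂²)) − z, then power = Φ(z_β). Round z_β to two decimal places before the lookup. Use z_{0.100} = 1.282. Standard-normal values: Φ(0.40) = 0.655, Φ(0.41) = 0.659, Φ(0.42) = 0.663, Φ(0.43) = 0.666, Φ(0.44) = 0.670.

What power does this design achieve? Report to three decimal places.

z_β = δ·√(n/(σ₁²+σ₂²)) − z_α
    = 1.5 · √(65/50) − 1.282
    = 1.5 · 1.14018 − 1.282
    = 1.7103 − 1.282 = 0.4283 → 0.43
Power = Φ(0.43) = 0.666.

Power ≈ 0.666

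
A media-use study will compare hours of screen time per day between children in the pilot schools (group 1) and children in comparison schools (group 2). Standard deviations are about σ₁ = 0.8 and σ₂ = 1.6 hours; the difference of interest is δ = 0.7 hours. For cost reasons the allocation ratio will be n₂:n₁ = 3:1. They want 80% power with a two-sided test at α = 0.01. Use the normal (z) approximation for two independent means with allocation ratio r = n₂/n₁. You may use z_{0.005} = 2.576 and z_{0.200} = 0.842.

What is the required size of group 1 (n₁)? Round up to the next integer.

n₁ = 36

n₁ = (z_{α/2} + z_β)² · (σ₁² + σ₂²/r) / δ²
   = (2.576 + 0.842)² · (0.8² + 1.6²/3) / 0.7²
   = 11.6827 · (0.64 + 0.85333) / 0.49
   = 11.6827 · 1.4933 / 0.49
   = 35.60
Round up → n₁ = 36; n₂ = r·n₁ = 3 × 36 = 108.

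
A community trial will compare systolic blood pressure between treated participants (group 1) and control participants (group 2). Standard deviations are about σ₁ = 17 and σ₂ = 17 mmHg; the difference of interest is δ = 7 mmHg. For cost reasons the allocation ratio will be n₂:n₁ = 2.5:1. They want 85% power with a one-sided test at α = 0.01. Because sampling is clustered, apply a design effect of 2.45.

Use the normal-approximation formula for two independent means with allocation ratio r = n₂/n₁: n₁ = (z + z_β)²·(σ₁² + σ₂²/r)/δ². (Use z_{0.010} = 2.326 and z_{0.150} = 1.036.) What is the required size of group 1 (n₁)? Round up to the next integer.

n₁ = 229

n₁ = (z_α + z_β)² · (σ₁² + σ₂²/r) / δ²
   = (2.326 + 1.036)² · (17² + 17²/2.5) / 7²
   = 11.3030 · (289 + 115.6) / 49
   = 11.3030 · 404.6 / 49
   = 93.33
Design effect: 2.45 × 93.33 = 228.66.
Round up → n₁ = 229; n₂ = r·n₁ = 2.5 × 229 = 573.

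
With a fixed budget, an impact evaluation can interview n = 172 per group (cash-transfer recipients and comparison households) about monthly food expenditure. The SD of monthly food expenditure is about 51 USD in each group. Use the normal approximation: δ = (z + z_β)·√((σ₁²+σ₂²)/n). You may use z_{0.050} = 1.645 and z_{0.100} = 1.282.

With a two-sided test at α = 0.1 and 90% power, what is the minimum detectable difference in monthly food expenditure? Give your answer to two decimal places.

Minimum detectable difference ≈ 16.10 USD

δ = (z_{α/2} + z_β) · √((σ₁²+σ₂²)/n)
  = (1.645 + 1.282) · √(5202/172)
  = 2.927 · √30.2442
  = 2.927 · 5.4995
  = 16.0970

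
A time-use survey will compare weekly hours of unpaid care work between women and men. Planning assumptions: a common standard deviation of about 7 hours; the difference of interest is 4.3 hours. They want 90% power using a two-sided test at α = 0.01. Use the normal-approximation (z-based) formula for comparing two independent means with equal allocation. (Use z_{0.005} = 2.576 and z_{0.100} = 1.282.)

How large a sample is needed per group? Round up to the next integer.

n = 79 per group

n = (z_{α/2} + z_β)² · (σ₁² + σ₂²) / δ²
  = (2.576 + 1.282)² · (2·7² = 98) / 4.3²
  = 14.8842 · 98 / 18.49
  = 78.89
Round up → n = 79 per group.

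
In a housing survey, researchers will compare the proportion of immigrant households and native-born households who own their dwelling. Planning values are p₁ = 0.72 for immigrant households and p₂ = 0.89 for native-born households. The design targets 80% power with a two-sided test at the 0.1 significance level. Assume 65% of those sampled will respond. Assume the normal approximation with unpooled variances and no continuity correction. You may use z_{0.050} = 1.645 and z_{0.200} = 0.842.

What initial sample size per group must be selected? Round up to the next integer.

n = 99 per group

n = (z_{α/2} + z_β)² · [p₁(1−p₁) + p₂(1−p₂)] / (p₁ − p₂)²
  = (1.645 + 0.842)² · (0.72·0.28 + 0.89·0.11) / (-0.17)²
  = (2.487)² · (0.2016 + 0.0979) / 0.0289
  = 6.1852 · 0.2995 / 0.0289
  = 64.10
Adjust for 65% response: 64.10 / 0.65 = 98.61.
Round up → n = 99 per group.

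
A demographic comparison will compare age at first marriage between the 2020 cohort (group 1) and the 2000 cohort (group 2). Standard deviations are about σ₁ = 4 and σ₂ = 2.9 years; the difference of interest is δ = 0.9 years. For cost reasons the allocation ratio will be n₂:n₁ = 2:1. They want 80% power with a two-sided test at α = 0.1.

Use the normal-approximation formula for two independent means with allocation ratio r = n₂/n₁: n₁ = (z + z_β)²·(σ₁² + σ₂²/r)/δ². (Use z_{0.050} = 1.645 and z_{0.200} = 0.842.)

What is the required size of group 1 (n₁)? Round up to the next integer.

n₁ = 155

n₁ = (z_{α/2} + z_β)² · (σ₁² + σ₂²/r) / δ²
   = (1.645 + 0.842)² · (4² + 2.9²/2) / 0.9²
   = 6.1852 · (16 + 4.205) / 0.81
   = 6.1852 · 20.205 / 0.81
   = 154.29
Round up → n₁ = 155; n₂ = r·n₁ = 2 × 155 = 310.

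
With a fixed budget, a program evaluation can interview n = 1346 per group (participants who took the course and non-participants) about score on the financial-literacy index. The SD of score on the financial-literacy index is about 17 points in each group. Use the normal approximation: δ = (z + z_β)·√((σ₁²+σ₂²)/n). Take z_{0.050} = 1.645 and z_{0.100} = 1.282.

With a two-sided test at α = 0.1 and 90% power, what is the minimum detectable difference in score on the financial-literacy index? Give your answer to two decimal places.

Minimum detectable difference ≈ 1.92 points

δ = (z_{α/2} + z_β) · √((σ₁²+σ₂²)/n)
  = (1.645 + 1.282) · √(578/1346)
  = 2.927 · √0.42942
  = 2.927 · 0.6553
  = 1.9181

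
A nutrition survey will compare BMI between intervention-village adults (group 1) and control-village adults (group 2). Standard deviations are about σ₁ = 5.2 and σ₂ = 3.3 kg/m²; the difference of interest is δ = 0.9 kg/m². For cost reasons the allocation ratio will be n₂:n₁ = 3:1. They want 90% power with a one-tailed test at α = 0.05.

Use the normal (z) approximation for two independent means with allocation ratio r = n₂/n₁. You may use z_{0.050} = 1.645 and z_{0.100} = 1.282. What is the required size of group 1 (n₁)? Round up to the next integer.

n₁ = (z_α + z_β)² · (σ₁² + σ₂²/r) / δ²
   = (1.645 + 1.282)² · (5.2² + 3.3²/3) / 0.9²
   = 8.5673 · (27.04 + 3.63) / 0.81
   = 8.5673 · 30.67 / 0.81
   = 324.40
Round up → n₁ = 325; n₂ = r·n₁ = 3 × 325 = 975.

n₁ = 325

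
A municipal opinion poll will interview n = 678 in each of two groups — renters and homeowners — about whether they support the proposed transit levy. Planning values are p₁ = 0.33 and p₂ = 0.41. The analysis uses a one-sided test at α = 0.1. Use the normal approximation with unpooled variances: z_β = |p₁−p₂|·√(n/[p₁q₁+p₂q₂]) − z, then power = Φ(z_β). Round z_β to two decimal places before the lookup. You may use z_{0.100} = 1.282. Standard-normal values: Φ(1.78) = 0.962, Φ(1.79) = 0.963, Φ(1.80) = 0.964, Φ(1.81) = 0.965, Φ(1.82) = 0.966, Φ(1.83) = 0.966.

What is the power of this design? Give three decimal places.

Power ≈ 0.962

z_β = |p₁−p₂|·√(n/[p₁q₁+p₂q₂]) − z_α
    = 0.08 · √(678/0.4630) − 1.282
    = 0.08 · 38.2670 − 1.282
    = 3.0614 − 1.282 = 1.7794 → 1.78
Power = Φ(1.78) = 0.962.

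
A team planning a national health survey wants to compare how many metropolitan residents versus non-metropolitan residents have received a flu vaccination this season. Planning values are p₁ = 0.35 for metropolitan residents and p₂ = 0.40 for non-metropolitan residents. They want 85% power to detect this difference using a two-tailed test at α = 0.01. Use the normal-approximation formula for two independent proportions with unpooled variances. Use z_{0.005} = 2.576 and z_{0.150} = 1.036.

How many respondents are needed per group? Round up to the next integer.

n = 2440 per group

n = (z_{α/2} + z_β)² · [p₁(1−p₁) + p₂(1−p₂)] / (p₁ − p₂)²
  = (2.576 + 1.036)² · (0.35·0.65 + 0.40·0.60) / (-0.05)²
  = (3.612)² · (0.2275 + 0.2400) / 0.0025
  = 13.0465 · 0.4675 / 0.0025
  = 2439.70
Round up → n = 2440 per group.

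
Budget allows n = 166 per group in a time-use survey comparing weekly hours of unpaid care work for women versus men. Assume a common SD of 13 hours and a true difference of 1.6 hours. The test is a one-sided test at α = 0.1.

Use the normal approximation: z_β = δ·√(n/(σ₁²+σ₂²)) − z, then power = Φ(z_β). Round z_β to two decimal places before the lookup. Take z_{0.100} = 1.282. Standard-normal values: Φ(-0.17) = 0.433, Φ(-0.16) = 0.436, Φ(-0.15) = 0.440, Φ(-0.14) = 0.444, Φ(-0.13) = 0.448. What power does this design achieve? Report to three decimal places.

z_β = δ·√(n/(σ₁²+σ₂²)) − z_α
    = 1.6 · √(166/338) − 1.282
    = 1.6 · 0.70080 − 1.282
    = 1.1213 − 1.282 = -0.1607 → -0.16
Power = Φ(-0.16) = 0.436.

Power ≈ 0.436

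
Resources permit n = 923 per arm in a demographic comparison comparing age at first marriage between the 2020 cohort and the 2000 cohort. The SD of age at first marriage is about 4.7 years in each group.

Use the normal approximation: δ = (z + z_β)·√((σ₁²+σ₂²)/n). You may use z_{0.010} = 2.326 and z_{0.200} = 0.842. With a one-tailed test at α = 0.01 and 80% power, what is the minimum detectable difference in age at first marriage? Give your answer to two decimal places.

δ = (z_α + z_β) · √((σ₁²+σ₂²)/n)
  = (2.326 + 0.842) · √(44.18/923)
  = 3.168 · √0.04787
  = 3.168 · 0.2188
  = 0.6931

Minimum detectable difference ≈ 0.69 years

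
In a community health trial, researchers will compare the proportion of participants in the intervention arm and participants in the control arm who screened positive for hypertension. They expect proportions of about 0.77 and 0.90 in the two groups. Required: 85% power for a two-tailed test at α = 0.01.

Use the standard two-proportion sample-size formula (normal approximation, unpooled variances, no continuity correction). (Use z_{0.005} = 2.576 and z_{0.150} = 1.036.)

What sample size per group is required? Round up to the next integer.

n = (z_{α/2} + z_β)² · [p₁(1−p₁) + p₂(1−p₂)] / (p₁ − p₂)²
  = (2.576 + 1.036)² · (0.77·0.23 + 0.90·0.10) / (-0.13)²
  = (3.612)² · (0.1771 + 0.0900) / 0.0169
  = 13.0465 · 0.2671 / 0.0169
  = 206.20
Round up → n = 207 per group.

n = 207 per group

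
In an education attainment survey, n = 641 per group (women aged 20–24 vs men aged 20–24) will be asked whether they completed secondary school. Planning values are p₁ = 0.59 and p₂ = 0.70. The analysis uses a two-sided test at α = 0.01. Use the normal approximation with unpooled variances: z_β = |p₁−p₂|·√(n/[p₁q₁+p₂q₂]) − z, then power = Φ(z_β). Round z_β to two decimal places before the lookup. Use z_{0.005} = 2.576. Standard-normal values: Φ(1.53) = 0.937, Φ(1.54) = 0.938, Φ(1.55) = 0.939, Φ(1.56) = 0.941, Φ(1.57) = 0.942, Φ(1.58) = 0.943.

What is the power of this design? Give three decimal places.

z_β = |p₁−p₂|·√(n/[p₁q₁+p₂q₂]) − z_{α/2}
    = 0.11 · √(641/0.4519) − 2.576
    = 0.11 · 37.6624 − 2.576
    = 4.1429 − 2.576 = 1.5669 → 1.57
Power = Φ(1.57) = 0.942.

Power ≈ 0.942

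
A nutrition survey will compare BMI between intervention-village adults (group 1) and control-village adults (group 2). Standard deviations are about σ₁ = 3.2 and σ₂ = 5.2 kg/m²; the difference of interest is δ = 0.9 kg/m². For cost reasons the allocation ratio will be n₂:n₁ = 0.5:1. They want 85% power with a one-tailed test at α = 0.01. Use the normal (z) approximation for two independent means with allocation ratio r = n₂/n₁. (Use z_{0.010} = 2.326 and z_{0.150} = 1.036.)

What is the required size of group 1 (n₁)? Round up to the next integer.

n₁ = 898

n₁ = (z_α + z_β)² · (σ₁² + σ₂²/r) / δ²
   = (2.326 + 1.036)² · (3.2² + 5.2²/0.5) / 0.9²
   = 11.3030 · (10.24 + 54.08) / 0.81
   = 11.3030 · 64.32 / 0.81
   = 897.55
Round up → n₁ = 898; n₂ = r·n₁ = 0.5 × 898 = 449.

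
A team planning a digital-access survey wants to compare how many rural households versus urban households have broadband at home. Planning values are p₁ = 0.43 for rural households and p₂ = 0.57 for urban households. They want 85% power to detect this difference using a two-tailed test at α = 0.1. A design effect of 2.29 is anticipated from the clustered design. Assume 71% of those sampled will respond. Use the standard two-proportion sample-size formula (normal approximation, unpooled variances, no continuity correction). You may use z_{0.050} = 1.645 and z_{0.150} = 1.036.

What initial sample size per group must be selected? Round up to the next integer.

n = (z_{α/2} + z_β)² · [p₁(1−p₁) + p₂(1−p₂)] / (p₁ − p₂)²
  = (1.645 + 1.036)² · (0.43·0.57 + 0.57·0.43) / (-0.14)²
  = (2.681)² · (0.2451 + 0.2451) / 0.0196
  = 7.1878 · 0.4902 / 0.0196
  = 179.77
Design effect: 2.29 × 179.77 = 411.67.
Adjust for 71% response: 411.67 / 0.71 = 579.81.
Round up → n = 580 per group.

n = 580 per group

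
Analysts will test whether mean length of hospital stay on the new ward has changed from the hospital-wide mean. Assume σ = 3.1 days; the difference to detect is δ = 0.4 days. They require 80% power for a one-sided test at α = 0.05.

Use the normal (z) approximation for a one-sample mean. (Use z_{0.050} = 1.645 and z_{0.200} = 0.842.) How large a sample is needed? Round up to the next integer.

n = 372

n = (z_α + z_β)² · σ² / δ²
  = (1.645 + 0.842)² · 3.1² / 0.4²
  = 6.1852 · 9.61 / 0.16
  = 371.50
Round up → n = 372.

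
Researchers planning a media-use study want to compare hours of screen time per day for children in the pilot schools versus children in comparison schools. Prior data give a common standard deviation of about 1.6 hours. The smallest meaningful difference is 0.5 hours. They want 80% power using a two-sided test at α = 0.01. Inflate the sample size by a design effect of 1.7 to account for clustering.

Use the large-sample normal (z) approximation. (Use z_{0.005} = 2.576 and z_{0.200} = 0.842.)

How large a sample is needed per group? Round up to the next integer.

n = 407 per group

n = (z_{α/2} + z_β)² · (σ₁² + σ₂²) / δ²
  = (2.576 + 0.842)² · (2·1.6² = 5.12) / 0.5²
  = 11.6827 · 5.12 / 0.25
  = 239.26
Design effect: 1.7 × 239.26 = 406.75.
Round up → n = 407 per group.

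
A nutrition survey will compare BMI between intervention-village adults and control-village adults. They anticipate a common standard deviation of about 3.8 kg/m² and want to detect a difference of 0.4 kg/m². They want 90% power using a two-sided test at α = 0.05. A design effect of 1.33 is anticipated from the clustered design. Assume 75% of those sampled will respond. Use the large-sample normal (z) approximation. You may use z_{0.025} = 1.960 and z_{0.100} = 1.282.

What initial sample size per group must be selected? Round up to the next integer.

n = (z_{α/2} + z_β)² · (σ₁² + σ₂²) / δ²
  = (1.960 + 1.282)² · (2·3.8² = 28.88) / 0.4²
  = 10.5106 · 28.88 / 0.16
  = 1897.16
Design effect: 1.33 × 1897.16 = 2523.22.
Adjust for 75% response: 2523.22 / 0.75 = 3364.29.
Round up → n = 3365 per group.

n = 3365 per group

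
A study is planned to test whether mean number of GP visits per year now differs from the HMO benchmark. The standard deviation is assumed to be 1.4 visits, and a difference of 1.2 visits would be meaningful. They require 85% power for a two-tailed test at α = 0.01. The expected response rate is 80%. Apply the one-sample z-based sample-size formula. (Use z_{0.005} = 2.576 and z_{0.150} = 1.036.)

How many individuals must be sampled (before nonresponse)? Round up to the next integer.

n = 23

n = (z_{α/2} + z_β)² · σ² / δ²
  = (2.576 + 1.036)² · 1.4² / 1.2²
  = 13.0465 · 1.96 / 1.44
  = 17.76
Adjust for 80% response: 17.76 / 0.80 = 22.20.
Round up → n = 23.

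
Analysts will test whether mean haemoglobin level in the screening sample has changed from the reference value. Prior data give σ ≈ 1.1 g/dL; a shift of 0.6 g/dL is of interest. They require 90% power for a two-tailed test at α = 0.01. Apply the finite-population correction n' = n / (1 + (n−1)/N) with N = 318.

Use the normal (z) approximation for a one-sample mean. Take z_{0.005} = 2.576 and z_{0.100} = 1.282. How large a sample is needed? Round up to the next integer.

n = 44

n = (z_{α/2} + z_β)² · σ² / δ²
  = (2.576 + 1.282)² · 1.1² / 0.6²
  = 14.8842 · 1.21 / 0.36
  = 50.03
Finite-population correction (N = 318): 50.03 / (1 + (50.03 − 1)/318) = 43.34.
Round up → n = 44.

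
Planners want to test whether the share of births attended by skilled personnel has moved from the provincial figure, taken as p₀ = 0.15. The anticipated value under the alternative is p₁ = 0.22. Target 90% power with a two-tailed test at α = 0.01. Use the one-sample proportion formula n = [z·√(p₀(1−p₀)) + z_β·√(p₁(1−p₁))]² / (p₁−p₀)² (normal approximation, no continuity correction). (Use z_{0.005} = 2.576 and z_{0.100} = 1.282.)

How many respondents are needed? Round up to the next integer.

n = 430

n = [z_{α/2}·√(p₀q₀) + z_β·√(p₁q₁)]² / (p₁ − p₀)²
  = [2.576·√(0.15·0.85) + 1.282·√(0.22·0.78)]² / (0.07)²
  = [2.576·0.3571 + 1.282·0.4142]² / 0.0049
  = [1.4509]² / 0.0049
  = 429.60
Round up → n = 430.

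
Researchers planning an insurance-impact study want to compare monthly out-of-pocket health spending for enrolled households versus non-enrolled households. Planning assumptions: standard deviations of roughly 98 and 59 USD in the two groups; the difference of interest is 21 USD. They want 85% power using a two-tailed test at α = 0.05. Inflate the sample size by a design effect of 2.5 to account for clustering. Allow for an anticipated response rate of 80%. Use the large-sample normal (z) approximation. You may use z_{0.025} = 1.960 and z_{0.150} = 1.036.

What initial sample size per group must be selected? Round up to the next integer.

n = 833 per group

n = (z_{α/2} + z_β)² · (σ₁² + σ₂²) / δ²
  = (1.960 + 1.036)² · (98² + 59² = 13085) / 21²
  = 8.9760 · 13085 / 441
  = 266.33
Design effect: 2.5 × 266.33 = 665.82.
Adjust for 80% response: 665.82 / 0.80 = 832.28.
Round up → n = 833 per group.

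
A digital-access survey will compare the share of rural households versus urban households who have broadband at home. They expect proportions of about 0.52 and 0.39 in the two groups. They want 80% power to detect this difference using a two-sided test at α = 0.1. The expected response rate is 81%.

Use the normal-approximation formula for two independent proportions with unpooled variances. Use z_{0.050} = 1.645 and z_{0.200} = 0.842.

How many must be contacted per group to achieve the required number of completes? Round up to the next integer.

n = 221 per group

n = (z_{α/2} + z_β)² · [p₁(1−p₁) + p₂(1−p₂)] / (p₁ − p₂)²
  = (1.645 + 0.842)² · (0.52·0.48 + 0.39·0.61) / (0.13)²
  = (2.487)² · (0.2496 + 0.2379) / 0.0169
  = 6.1852 · 0.4875 / 0.0169
  = 178.42
Adjust for 81% response: 178.42 / 0.81 = 220.27.
Round up → n = 221 per group.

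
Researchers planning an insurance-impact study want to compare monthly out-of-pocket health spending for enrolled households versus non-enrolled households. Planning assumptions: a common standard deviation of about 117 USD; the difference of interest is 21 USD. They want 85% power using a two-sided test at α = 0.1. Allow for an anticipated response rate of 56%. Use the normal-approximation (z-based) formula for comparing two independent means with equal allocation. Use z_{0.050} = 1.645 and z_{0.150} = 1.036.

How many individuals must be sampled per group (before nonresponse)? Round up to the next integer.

n = 797 per group

n = (z_{α/2} + z_β)² · (σ₁² + σ₂²) / δ²
  = (1.645 + 1.036)² · (2·117² = 27378) / 21²
  = 7.1878 · 27378 / 441
  = 446.23
Adjust for 56% response: 446.23 / 0.56 = 796.84.
Round up → n = 797 per group.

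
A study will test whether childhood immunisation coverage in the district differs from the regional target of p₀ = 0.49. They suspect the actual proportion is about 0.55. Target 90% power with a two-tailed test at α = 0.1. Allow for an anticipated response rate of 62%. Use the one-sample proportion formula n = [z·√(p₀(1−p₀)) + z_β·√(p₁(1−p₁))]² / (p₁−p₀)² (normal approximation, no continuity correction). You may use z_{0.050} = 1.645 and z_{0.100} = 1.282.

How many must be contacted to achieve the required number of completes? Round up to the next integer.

n = 956

n = [z_{α/2}·√(p₀q₀) + z_β·√(p₁q₁)]² / (p₁ − p₀)²
  = [1.645·√(0.49·0.51) + 1.282·√(0.55·0.45)]² / (0.06)²
  = [1.645·0.4999 + 1.282·0.4975]² / 0.0036
  = [1.4601]² / 0.0036
  = 592.21
Adjust for 62% response: 592.21 / 0.62 = 955.18.
Round up → n = 956.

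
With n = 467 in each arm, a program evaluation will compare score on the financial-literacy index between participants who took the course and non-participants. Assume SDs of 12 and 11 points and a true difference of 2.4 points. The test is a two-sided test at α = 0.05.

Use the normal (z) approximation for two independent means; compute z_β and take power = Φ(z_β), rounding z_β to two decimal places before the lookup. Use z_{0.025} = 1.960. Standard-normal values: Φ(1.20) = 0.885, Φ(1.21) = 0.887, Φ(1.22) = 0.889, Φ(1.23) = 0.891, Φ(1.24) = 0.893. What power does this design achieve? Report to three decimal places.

z_β = δ·√(n/(σ₁²+σ₂²)) − z_{α/2}
    = 2.4 · √(467/265) − 1.960
    = 2.4 · 1.32750 − 1.960
    = 3.1860 − 1.960 = 1.2260 → 1.23
Power = Φ(1.23) = 0.891.

Power ≈ 0.891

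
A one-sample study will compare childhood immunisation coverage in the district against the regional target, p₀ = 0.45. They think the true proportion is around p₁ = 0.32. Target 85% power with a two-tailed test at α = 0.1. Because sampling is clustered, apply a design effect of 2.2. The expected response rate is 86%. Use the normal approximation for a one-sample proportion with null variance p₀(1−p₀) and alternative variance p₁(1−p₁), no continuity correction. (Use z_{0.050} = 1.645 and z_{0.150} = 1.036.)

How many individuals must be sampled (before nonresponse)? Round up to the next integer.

n = 257

n = [z_{α/2}·√(p₀q₀) + z_β·√(p₁q₁)]² / (p₁ − p₀)²
  = [1.645·√(0.45·0.55) + 1.036·√(0.32·0.68)]² / (-0.13)²
  = [1.645·0.4975 + 1.036·0.4665]² / 0.0169
  = [1.3016]² / 0.0169
  = 100.25
Design effect: 2.2 × 100.25 = 220.56.
Adjust for 86% response: 220.56 / 0.86 = 256.46.
Round up → n = 257.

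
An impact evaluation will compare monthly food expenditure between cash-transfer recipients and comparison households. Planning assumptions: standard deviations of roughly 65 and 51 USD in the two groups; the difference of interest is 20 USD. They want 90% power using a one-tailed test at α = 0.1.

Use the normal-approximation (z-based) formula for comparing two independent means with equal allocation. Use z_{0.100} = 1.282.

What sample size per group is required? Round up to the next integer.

n = (z_α + z_β)² · (σ₁² + σ₂²) / δ²
  = (1.282 + 1.282)² · (65² + 51² = 6826) / 20²
  = 6.5741 · 6826 / 400
  = 112.19
Round up → n = 113 per group.

n = 113 per group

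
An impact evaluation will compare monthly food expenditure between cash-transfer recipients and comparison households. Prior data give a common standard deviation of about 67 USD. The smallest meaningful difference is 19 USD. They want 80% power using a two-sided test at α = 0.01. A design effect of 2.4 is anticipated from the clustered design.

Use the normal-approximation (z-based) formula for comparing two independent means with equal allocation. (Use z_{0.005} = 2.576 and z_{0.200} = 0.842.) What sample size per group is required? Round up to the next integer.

n = (z_{α/2} + z_β)² · (σ₁² + σ₂²) / δ²
  = (2.576 + 0.842)² · (2·67² = 8978) / 19²
  = 11.6827 · 8978 / 361
  = 290.55
Design effect: 2.4 × 290.55 = 697.31.
Round up → n = 698 per group.

n = 698 per group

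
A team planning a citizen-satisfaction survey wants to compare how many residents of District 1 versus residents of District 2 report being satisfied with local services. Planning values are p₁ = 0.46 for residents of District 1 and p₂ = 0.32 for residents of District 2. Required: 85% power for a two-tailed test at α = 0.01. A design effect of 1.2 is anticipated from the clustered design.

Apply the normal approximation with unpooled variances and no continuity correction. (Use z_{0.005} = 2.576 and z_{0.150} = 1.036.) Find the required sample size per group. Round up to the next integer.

n = (z_{α/2} + z_β)² · [p₁(1−p₁) + p₂(1−p₂)] / (p₁ − p₂)²
  = (2.576 + 1.036)² · (0.46·0.54 + 0.32·0.68) / (0.14)²
  = (3.612)² · (0.2484 + 0.2176) / 0.0196
  = 13.0465 · 0.4660 / 0.0196
  = 310.19
Design effect: 1.2 × 310.19 = 372.23.
Round up → n = 373 per group.

n = 373 per group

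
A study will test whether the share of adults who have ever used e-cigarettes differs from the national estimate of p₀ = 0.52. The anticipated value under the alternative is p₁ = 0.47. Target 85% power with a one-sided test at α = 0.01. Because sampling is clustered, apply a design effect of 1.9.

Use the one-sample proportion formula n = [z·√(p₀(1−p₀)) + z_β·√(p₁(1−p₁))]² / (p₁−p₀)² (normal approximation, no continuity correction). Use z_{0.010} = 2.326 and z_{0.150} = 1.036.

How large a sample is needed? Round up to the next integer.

n = [z_α·√(p₀q₀) + z_β·√(p₁q₁)]² / (p₁ − p₀)²
  = [2.326·√(0.52·0.48) + 1.036·√(0.47·0.53)]² / (-0.05)²
  = [2.326·0.4996 + 1.036·0.4991]² / 0.0025
  = [1.6791]² / 0.0025
  = 1127.80
Design effect: 1.9 × 1127.80 = 2142.82.
Round up → n = 2143.

n = 2143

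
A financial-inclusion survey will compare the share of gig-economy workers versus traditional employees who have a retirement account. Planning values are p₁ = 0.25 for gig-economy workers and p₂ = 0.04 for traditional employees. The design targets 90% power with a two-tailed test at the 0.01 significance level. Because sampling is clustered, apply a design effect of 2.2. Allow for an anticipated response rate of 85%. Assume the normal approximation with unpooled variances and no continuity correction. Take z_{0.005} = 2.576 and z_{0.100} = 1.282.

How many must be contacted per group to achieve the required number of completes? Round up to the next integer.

n = 198 per group

n = (z_{α/2} + z_β)² · [p₁(1−p₁) + p₂(1−p₂)] / (p₁ − p₂)²
  = (2.576 + 1.282)² · (0.25·0.75 + 0.04·0.96) / (0.21)²
  = (3.858)² · (0.1875 + 0.0384) / 0.0441
  = 14.8842 · 0.2259 / 0.0441
  = 76.24
Design effect: 2.2 × 76.24 = 167.74.
Adjust for 85% response: 167.74 / 0.85 = 197.34.
Round up → n = 198 per group.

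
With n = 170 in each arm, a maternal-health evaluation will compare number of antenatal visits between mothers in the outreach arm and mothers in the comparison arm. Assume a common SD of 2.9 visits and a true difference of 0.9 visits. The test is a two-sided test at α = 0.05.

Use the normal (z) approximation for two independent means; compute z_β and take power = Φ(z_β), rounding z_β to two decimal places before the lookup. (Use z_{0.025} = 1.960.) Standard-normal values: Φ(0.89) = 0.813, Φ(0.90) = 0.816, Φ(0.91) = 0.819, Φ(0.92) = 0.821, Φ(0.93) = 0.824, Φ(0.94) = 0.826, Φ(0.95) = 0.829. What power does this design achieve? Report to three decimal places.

z_β = δ·√(n/(σ₁²+σ₂²)) − z_{α/2}
    = 0.9 · √(170/16.82) − 1.960
    = 0.9 · 3.17915 − 1.960
    = 2.8612 − 1.960 = 0.9012 → 0.90
Power = Φ(0.90) = 0.816.

Power ≈ 0.816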